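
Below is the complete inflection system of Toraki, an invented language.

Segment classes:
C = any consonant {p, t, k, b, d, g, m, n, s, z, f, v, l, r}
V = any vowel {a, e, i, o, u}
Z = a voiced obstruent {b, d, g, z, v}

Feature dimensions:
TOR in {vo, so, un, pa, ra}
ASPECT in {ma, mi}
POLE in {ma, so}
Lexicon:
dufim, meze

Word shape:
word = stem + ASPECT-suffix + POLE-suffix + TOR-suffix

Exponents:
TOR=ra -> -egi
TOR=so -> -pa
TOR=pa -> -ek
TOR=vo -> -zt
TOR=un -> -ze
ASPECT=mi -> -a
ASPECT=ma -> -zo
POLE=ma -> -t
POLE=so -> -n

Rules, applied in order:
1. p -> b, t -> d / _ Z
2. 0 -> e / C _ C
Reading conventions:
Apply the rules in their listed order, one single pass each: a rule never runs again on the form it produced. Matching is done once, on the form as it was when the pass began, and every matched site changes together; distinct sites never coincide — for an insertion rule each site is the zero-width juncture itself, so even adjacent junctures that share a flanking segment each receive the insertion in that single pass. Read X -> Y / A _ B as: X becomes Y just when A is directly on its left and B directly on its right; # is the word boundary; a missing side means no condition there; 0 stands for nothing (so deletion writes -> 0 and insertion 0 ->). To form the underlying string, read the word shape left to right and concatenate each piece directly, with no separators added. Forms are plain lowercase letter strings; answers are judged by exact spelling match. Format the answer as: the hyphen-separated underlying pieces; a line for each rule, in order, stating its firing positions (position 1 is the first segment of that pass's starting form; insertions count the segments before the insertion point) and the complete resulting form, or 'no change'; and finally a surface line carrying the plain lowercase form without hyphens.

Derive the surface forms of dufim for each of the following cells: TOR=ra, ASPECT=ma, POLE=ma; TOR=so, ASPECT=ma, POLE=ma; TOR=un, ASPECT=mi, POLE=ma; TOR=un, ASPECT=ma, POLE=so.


cell TOR=ra, ASPECT=ma, POLE=ma:
underlying: dufim-zo-t-egi
1. p -> b, t -> d / _ Z: no change
2. 0 -> e / C _ C: inserts after position(s) 5: dufimezotegi
surface: dufimezotegi

cell TOR=so, ASPECT=ma, POLE=ma:
underlying: dufim-zo-t-pa
1. p -> b, t -> d / _ Z: no change
2. 0 -> e / C _ C: inserts after position(s) 5, 8: dufimezotepa
surface: dufimezotepa

cell TOR=un, ASPECT=mi, POLE=ma:
underlying: dufim-a-t-ze
1. p -> b, t -> d / _ Z: fires at position(s) 7: dufimadze
2. 0 -> e / C _ C: inserts after position(s) 7: dufimadeze
surface: dufimadeze

cell TOR=un, ASPECT=ma, POLE=so:
underlying: dufim-zo-n-ze
1. p -> b, t -> d / _ Z: no change
2. 0 -> e / C _ C: inserts after position(s) 5, 8: dufimezoneze
surface: dufimezoneze


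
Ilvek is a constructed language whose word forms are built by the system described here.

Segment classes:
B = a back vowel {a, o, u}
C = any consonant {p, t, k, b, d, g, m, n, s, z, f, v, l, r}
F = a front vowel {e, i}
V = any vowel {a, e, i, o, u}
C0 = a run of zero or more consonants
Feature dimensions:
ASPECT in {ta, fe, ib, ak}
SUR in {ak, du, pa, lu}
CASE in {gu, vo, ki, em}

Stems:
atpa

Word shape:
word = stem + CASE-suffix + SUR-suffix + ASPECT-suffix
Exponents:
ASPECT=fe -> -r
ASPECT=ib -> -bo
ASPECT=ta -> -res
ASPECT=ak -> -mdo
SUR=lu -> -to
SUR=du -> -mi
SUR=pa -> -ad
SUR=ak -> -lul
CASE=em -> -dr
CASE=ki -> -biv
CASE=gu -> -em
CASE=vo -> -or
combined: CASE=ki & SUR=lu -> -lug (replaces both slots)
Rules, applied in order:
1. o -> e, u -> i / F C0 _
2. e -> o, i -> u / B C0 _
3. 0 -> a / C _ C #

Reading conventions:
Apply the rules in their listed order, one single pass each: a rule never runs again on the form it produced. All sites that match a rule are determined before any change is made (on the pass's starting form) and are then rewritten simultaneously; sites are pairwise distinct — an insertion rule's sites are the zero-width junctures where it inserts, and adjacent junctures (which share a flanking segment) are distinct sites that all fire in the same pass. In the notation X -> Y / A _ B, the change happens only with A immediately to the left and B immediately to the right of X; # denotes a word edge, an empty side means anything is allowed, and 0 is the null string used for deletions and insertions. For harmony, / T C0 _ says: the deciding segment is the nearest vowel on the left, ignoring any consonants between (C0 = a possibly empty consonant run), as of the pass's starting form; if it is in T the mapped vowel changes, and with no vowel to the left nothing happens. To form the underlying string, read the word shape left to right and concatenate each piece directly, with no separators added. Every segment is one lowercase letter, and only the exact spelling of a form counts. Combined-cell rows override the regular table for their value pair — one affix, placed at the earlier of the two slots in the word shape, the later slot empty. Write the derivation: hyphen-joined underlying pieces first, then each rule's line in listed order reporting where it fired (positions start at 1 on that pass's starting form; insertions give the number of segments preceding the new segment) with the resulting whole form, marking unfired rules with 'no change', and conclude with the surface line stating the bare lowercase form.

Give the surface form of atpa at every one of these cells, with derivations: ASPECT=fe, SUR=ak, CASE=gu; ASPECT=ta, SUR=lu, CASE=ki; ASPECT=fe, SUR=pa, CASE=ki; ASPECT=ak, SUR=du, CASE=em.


cell ASPECT=fe, SUR=ak, CASE=gu:
underlying: atpa-em-lul-r
1. o -> e, u -> i / F C0 _: fires at position(s) 8: atpaemlilr
2. e -> o, i -> u / B C0 _: fires at position(s) 5: atpaomlilr
3. 0 -> a / C _ C #: inserts after position(s) 9: atpaomlilar
surface: atpaomlilar

cell ASPECT=ta, SUR=lu, CASE=ki:
underlying: atpa-lug-res
1. o -> e, u -> i / F C0 _: no change
2. e -> o, i -> u / B C0 _: fires at position(s) 9: atpalugros
3. 0 -> a / C _ C #: no change
surface: atpalugros

cell ASPECT=fe, SUR=pa, CASE=ki:
underlying: atpa-biv-ad-r
1. o -> e, u -> i / F C0 _: no change
2. e -> o, i -> u / B C0 _: fires at position(s) 6: atpabuvadr
3. 0 -> a / C _ C #: inserts after position(s) 9: atpabuvadar
surface: atpabuvadar

cell ASPECT=ak, SUR=du, CASE=em:
underlying: atpa-dr-mi-mdo
1. o -> e, u -> i / F C0 _: fires at position(s) 11: atpadrmimde
2. e -> o, i -> u / B C0 _: fires at position(s) 8: atpadrmumde
3. 0 -> a / C _ C #: no change
surface: atpadrmumde


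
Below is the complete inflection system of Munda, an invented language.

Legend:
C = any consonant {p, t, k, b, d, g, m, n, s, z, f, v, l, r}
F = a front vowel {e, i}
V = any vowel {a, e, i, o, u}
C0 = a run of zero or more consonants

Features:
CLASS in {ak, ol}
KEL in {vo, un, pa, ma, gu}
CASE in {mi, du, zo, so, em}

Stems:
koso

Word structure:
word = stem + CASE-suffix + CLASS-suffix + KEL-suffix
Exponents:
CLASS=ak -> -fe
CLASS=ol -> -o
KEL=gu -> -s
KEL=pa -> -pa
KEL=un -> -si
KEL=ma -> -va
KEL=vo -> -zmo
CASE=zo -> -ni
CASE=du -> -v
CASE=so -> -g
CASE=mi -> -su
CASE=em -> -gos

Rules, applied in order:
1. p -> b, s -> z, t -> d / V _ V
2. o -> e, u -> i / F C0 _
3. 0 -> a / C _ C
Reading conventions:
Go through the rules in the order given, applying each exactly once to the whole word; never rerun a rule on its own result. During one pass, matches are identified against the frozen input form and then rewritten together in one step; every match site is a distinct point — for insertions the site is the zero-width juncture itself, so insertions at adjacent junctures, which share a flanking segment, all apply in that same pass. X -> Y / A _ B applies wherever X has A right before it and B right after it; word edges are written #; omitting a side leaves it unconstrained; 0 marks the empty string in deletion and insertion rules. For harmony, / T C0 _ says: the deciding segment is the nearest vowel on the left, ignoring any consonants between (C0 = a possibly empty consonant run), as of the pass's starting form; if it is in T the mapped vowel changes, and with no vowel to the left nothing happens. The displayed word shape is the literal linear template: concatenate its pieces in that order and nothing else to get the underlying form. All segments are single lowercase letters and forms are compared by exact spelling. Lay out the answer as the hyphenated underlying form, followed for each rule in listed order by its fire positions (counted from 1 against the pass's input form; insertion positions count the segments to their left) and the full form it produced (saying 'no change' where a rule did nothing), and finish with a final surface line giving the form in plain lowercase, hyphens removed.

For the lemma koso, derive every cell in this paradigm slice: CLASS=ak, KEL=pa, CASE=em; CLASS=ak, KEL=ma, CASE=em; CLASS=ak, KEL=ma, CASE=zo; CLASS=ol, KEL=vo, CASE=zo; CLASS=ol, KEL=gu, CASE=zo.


cell CLASS=ak, KEL=pa, CASE=em:
underlying: koso-gos-fe-pa
1. p -> b, s -> z, t -> d / V _ V: fires at position(s) 3, 10: kozogosfeba
2. o -> e, u -> i / F C0 _: no change
3. 0 -> a / C _ C: inserts after position(s) 7: kozogosafeba
surface: kozogosafeba

cell CLASS=ak, KEL=ma, CASE=em:
underlying: koso-gos-fe-va
1. p -> b, s -> z, t -> d / V _ V: fires at position(s) 3: kozogosfeva
2. o -> e, u -> i / F C0 _: no change
3. 0 -> a / C _ C: inserts after position(s) 7: kozogosafeva
surface: kozogosafeva

cell CLASS=ak, KEL=ma, CASE=zo:
underlying: koso-ni-fe-va
1. p -> b, s -> z, t -> d / V _ V: fires at position(s) 3: kozonifeva
2. o -> e, u -> i / F C0 _: no change
3. 0 -> a / C _ C: no change
surface: kozonifeva

cell CLASS=ol, KEL=vo, CASE=zo:
underlying: koso-ni-o-zmo
1. p -> b, s -> z, t -> d / V _ V: fires at position(s) 3: kozoniozmo
2. o -> e, u -> i / F C0 _: fires at position(s) 7: kozoniezmo
3. 0 -> a / C _ C: inserts after position(s) 8: kozoniezamo
surface: kozoniezamo

cell CLASS=ol, KEL=gu, CASE=zo:
underlying: koso-ni-o-s
1. p -> b, s -> z, t -> d / V _ V: fires at position(s) 3: kozonios
2. o -> e, u -> i / F C0 _: fires at position(s) 7: kozonies
3. 0 -> a / C _ C: no change
surface: kozonies


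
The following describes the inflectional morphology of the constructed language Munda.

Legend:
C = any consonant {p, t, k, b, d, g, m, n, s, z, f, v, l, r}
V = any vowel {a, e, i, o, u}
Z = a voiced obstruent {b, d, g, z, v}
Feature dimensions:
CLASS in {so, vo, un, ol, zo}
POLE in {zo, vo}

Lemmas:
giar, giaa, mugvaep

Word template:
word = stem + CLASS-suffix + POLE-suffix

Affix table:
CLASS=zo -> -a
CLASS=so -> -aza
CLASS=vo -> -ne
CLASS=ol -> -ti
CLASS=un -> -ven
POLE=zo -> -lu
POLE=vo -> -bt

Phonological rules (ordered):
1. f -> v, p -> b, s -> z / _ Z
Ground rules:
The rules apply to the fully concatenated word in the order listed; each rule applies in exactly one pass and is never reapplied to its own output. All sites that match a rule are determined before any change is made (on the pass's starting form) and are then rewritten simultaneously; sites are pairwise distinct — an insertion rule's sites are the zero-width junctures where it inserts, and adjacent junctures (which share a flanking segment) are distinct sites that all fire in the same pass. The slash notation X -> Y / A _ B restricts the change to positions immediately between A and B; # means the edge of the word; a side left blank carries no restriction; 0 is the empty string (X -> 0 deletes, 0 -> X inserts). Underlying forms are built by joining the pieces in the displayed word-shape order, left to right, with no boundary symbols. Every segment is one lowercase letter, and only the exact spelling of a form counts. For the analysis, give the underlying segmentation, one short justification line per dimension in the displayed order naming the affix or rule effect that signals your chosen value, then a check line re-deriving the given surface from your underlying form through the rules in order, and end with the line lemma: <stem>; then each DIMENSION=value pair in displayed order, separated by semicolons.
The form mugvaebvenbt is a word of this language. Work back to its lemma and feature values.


underlying: mugvaep-ven-bt
CLASS=un - signalled by the affix -ven
POLE=vo - signalled by the affix -bt
check: mugvaepvenbt -> mugvaebvenbt
lemma: mugvaep; CLASS=un; POLE=vo


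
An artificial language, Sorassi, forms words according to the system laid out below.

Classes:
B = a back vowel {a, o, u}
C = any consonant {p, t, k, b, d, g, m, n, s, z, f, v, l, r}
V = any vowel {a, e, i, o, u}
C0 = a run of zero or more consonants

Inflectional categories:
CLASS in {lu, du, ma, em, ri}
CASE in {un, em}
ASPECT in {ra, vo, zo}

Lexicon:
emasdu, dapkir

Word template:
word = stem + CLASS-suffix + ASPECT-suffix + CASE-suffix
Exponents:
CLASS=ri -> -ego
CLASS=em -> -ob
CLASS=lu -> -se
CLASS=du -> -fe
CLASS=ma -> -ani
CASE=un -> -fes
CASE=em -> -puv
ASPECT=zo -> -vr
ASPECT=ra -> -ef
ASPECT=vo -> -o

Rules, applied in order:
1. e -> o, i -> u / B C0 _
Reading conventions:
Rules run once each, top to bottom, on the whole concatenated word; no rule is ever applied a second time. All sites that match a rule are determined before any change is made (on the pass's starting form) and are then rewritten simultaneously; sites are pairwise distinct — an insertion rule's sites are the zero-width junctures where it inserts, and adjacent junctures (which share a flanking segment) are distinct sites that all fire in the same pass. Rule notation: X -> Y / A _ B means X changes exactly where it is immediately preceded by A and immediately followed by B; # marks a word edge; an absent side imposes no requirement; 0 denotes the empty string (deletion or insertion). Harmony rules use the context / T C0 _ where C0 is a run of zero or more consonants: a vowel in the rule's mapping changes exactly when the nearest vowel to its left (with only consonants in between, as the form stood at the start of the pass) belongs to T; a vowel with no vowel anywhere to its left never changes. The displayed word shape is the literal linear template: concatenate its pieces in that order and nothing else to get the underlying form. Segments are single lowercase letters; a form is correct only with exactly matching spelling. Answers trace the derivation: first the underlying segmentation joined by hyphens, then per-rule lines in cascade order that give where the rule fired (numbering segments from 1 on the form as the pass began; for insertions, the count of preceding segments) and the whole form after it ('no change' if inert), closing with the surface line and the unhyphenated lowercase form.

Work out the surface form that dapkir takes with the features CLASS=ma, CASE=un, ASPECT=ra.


underlying: dapkir-ani-ef-fes
1. e -> o, i -> u / B C0 _: fires at position(s) 5, 9: dapkuranueffes
surface: dapkuranueffes


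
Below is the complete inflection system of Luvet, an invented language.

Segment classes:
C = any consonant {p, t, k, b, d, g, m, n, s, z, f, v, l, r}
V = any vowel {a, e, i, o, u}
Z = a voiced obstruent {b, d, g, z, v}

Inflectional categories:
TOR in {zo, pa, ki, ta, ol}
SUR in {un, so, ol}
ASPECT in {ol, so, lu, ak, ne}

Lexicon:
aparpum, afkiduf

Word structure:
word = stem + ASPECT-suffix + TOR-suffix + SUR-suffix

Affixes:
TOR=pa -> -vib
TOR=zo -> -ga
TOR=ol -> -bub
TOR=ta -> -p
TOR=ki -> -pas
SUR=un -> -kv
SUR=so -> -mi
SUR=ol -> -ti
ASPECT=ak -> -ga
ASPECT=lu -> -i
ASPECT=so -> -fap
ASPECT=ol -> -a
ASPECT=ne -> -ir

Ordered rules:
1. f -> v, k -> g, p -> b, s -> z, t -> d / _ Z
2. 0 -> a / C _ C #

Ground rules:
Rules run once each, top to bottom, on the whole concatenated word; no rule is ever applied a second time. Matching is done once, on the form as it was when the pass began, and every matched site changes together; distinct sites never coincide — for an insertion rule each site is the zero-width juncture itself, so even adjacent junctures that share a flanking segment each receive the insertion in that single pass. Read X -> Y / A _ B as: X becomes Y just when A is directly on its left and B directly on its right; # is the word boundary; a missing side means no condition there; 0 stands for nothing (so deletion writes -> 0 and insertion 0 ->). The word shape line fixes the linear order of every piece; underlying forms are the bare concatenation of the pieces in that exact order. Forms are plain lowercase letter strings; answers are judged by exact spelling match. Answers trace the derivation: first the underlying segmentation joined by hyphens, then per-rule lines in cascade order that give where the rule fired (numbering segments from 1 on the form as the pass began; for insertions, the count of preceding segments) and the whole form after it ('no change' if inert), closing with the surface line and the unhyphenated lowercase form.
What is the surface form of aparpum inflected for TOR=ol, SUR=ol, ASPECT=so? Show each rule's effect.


underlying: aparpum-fap-bub-ti
1. f -> v, k -> g, p -> b, s -> z, t -> d / _ Z: fires at position(s) 10: aparpumfabbubti
2. 0 -> a / C _ C #: no change
surface: aparpumfabbubti


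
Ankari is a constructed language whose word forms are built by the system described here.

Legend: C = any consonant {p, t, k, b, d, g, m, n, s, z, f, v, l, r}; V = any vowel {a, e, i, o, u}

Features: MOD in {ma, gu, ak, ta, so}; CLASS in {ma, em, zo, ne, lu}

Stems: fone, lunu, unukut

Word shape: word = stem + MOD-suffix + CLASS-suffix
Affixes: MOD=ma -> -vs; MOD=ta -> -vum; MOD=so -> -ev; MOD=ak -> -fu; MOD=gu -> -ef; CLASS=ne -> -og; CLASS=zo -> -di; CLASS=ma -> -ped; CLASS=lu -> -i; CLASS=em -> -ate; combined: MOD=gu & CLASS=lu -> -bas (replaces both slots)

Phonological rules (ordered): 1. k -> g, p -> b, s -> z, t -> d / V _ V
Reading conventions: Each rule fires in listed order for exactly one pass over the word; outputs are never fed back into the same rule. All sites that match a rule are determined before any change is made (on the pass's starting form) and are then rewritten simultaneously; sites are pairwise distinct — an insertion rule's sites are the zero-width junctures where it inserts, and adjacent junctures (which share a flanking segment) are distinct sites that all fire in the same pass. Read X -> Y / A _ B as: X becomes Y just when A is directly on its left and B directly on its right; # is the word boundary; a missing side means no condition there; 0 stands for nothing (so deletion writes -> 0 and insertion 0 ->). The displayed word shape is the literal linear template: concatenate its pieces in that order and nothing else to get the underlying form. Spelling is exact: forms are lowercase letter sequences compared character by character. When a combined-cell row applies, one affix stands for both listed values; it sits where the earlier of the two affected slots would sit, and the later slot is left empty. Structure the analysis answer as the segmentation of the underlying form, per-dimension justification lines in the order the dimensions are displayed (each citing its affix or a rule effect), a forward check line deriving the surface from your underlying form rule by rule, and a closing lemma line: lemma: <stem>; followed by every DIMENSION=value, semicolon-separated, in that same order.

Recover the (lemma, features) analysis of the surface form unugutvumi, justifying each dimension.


underlying: unukut-vum-i
MOD=ta - signalled by the affix -vum
CLASS=lu - signalled by the affix -i
check: unukutvumi -> unugutvumi
lemma: unukut; MOD=ta; CLASS=lu


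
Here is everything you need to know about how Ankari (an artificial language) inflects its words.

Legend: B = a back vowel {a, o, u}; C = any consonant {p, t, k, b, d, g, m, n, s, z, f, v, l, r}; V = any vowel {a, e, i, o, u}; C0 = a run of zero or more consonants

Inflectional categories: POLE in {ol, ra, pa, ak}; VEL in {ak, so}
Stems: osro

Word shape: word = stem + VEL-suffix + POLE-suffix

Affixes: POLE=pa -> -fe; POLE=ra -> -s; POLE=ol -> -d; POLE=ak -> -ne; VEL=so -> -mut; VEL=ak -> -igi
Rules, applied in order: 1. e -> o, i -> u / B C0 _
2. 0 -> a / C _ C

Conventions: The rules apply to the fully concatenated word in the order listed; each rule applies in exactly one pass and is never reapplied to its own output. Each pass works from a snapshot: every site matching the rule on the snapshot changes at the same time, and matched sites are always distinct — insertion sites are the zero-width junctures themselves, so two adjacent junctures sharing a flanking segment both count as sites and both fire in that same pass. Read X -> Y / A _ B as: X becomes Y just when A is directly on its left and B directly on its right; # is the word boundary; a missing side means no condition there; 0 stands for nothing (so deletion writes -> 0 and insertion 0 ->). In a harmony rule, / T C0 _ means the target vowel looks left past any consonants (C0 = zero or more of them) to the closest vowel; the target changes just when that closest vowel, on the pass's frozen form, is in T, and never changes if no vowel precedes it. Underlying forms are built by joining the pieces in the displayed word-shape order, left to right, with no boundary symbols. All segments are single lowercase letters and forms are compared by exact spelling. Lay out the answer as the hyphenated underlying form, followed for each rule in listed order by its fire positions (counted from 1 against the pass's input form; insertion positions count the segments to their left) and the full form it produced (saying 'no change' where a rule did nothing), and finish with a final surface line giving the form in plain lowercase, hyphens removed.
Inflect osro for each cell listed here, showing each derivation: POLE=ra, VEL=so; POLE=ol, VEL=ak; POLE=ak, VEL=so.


cell POLE=ra, VEL=so:
underlying: osro-mut-s
1. e -> o, i -> u / B C0 _: no change
2. 0 -> a / C _ C: inserts after position(s) 2, 7: osaromutas
surface: osaromutas

cell POLE=ol, VEL=ak:
underlying: osro-igi-d
1. e -> o, i -> u / B C0 _: fires at position(s) 5: osrougid
2. 0 -> a / C _ C: inserts after position(s) 2: osarougid
surface: osarougid

cell POLE=ak, VEL=so:
underlying: osro-mut-ne
1. e -> o, i -> u / B C0 _: fires at position(s) 9: osromutno
2. 0 -> a / C _ C: inserts after position(s) 2, 7: osaromutano
surface: osaromutano


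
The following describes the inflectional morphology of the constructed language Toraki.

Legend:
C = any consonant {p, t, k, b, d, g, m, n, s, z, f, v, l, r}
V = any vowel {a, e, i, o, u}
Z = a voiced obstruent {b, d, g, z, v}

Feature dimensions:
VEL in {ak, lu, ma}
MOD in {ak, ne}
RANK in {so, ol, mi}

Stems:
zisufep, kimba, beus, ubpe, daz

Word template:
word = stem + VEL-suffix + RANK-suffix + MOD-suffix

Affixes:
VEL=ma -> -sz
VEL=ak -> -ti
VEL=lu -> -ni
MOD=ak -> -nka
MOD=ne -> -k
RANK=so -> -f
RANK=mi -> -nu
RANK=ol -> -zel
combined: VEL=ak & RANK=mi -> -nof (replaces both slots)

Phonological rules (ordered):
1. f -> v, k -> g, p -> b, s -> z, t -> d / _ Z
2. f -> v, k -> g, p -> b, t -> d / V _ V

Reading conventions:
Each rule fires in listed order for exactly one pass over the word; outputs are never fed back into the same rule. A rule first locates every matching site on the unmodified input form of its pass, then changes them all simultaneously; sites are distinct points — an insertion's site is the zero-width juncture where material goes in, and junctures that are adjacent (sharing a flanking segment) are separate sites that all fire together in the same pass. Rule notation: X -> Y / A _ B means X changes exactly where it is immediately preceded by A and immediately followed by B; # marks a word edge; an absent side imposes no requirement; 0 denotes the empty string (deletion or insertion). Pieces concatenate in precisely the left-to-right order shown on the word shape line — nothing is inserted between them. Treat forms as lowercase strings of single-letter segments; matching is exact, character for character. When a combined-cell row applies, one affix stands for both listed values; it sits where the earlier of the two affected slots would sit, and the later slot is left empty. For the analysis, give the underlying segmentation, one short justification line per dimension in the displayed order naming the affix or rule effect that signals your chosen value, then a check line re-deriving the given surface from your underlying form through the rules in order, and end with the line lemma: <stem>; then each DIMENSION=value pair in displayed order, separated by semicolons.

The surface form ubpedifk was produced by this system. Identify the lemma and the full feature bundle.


underlying: ubpe-ti-f-k
VEL=ak - signalled by the affix -ti
MOD=ne - signalled by the affix -k
RANK=so - signalled by the affix -f
check: ubpetifk -> ubpetifk -> ubpedifk
lemma: ubpe; VEL=ak; MOD=ne; RANK=so


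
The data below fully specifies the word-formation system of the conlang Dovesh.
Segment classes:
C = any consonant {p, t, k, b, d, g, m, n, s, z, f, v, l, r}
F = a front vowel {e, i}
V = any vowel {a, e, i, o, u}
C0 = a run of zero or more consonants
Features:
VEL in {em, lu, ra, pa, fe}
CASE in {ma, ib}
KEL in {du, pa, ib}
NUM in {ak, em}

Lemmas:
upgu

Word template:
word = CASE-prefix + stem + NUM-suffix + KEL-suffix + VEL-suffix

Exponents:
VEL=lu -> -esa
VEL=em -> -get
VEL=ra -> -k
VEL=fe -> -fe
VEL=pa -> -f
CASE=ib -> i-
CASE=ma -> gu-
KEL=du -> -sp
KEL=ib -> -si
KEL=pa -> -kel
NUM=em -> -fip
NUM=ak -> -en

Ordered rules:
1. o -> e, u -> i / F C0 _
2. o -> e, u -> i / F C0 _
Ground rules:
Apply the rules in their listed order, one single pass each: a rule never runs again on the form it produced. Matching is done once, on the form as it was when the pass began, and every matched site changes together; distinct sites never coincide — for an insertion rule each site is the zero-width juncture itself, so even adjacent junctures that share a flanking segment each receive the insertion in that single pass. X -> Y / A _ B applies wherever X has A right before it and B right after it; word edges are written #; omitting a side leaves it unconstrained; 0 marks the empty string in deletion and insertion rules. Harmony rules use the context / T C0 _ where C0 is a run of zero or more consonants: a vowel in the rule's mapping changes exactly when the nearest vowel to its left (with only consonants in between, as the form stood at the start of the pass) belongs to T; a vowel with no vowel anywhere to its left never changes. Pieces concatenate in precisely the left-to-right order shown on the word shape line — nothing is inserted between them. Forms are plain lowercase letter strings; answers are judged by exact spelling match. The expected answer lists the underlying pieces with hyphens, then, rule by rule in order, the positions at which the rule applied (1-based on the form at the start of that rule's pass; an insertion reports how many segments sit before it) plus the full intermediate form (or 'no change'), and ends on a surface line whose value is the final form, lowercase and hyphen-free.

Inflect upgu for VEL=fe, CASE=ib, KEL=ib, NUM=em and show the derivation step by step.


underlying: i-upgu-fip-si-fe
1. o -> e, u -> i / F C0 _: fires at position(s) 2: iipgufipsife
2. o -> e, u -> i / F C0 _: fires at position(s) 5: iipgifipsife
surface: iipgifipsife


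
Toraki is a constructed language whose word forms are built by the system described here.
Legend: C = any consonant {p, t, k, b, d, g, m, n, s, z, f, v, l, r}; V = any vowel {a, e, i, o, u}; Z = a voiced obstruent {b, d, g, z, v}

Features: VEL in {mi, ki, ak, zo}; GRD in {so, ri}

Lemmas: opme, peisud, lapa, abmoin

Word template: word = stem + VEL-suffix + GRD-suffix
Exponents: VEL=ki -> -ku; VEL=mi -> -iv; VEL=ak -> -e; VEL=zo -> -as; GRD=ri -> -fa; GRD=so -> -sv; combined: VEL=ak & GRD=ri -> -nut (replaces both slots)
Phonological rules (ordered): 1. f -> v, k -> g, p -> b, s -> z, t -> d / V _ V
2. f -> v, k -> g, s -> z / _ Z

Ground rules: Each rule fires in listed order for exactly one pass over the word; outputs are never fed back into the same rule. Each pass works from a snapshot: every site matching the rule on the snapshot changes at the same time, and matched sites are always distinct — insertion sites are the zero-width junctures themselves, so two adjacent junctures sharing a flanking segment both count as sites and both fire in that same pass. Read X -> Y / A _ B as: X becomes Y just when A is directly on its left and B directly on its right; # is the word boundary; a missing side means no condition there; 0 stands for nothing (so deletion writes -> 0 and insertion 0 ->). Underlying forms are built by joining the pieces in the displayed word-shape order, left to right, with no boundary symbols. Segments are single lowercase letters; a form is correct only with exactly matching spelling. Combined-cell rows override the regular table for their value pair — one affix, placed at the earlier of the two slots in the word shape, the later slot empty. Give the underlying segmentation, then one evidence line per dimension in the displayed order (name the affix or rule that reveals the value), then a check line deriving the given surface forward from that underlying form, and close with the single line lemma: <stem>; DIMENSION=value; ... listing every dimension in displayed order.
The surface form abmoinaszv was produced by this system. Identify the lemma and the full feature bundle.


underlying: abmoin-as-sv
VEL=zo - signalled by the affix -as
GRD=so - signalled by the affix -sv
check: abmoinassv -> abmoinassv -> abmoinaszv
lemma: abmoin; VEL=zo; GRD=so


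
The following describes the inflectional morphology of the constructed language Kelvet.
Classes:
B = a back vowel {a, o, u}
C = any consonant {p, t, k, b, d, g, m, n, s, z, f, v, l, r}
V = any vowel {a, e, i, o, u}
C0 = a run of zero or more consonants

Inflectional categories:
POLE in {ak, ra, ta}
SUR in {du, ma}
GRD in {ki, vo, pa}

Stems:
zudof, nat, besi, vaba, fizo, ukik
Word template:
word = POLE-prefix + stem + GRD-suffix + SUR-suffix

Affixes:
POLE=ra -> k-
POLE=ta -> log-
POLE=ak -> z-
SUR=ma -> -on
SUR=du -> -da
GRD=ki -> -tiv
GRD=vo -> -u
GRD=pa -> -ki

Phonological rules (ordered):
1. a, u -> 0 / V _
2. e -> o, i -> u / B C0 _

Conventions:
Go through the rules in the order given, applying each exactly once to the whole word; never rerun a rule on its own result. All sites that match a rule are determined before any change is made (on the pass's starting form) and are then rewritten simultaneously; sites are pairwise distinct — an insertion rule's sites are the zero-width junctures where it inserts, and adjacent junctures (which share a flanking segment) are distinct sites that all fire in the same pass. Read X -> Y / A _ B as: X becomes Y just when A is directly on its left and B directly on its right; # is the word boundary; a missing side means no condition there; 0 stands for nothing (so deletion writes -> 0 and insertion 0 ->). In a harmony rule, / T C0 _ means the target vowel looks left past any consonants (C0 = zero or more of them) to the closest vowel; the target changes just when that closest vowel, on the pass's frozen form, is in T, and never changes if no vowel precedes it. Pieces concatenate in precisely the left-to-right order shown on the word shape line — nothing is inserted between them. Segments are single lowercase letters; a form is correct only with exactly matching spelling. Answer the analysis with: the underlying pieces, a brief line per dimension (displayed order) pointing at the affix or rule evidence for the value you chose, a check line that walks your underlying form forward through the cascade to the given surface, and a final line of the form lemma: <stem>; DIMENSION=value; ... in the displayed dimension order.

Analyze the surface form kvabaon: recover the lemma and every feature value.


underlying: k-vaba-u-on
POLE=ra - signalled by the affix k-
SUR=ma - signalled by the affix -on
GRD=vo - signalled by the affix -u
check: kvabauon -> kvabaon -> kvabaon
lemma: vaba; POLE=ra; SUR=ma; GRD=vo


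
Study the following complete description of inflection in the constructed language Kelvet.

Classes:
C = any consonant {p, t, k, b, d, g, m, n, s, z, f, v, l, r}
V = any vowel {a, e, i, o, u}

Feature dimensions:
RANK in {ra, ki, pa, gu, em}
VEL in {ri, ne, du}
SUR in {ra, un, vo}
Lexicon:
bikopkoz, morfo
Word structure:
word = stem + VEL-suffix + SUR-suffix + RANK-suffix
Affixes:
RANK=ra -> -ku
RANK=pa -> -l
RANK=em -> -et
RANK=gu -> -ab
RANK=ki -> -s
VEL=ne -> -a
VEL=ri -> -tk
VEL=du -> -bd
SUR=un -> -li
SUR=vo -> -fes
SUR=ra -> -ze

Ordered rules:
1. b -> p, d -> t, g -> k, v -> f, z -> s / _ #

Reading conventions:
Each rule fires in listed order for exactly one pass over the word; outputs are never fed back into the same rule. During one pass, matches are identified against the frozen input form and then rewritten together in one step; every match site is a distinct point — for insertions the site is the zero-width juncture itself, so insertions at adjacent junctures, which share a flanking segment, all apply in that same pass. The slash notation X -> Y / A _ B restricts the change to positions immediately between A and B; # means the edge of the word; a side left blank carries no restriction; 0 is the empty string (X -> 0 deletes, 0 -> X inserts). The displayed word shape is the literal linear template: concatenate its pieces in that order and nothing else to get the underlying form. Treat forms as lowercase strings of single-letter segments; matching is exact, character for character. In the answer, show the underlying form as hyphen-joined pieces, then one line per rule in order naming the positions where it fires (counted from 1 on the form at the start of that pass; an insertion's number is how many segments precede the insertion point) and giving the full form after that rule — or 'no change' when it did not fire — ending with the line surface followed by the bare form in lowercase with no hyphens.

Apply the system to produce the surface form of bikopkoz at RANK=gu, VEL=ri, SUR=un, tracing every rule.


underlying: bikopkoz-tk-li-ab
1. b -> p, d -> t, g -> k, v -> f, z -> s / _ #: fires at position(s) 14: bikopkoztkliap
surface: bikopkoztkliap


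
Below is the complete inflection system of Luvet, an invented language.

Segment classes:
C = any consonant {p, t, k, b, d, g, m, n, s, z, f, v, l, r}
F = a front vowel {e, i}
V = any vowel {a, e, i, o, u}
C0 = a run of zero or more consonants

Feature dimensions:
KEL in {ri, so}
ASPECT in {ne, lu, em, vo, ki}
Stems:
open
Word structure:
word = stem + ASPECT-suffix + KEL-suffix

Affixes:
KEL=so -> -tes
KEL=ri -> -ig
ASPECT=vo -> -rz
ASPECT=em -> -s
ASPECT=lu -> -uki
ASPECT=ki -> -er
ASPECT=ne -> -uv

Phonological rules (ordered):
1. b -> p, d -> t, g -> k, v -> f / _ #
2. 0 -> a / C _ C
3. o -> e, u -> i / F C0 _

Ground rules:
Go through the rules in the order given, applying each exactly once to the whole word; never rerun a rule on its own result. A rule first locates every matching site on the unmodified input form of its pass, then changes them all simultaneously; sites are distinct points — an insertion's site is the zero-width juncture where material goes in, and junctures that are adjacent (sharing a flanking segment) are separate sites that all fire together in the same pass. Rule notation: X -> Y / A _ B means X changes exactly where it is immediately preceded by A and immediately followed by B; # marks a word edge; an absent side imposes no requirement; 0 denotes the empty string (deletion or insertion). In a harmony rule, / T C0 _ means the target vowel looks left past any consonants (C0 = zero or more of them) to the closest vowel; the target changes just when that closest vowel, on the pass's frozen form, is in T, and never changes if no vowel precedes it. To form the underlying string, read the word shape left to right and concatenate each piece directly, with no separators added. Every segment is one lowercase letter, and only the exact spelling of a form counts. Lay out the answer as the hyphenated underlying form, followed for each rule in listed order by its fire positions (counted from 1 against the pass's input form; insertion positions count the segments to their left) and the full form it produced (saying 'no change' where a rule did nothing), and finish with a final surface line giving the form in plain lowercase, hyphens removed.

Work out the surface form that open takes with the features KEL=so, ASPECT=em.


underlying: open-s-tes
1. b -> p, d -> t, g -> k, v -> f / _ #: no change
2. 0 -> a / C _ C: inserts after position(s) 4, 5: openasates
3. o -> e, u -> i / F C0 _: no change
surface: openasates


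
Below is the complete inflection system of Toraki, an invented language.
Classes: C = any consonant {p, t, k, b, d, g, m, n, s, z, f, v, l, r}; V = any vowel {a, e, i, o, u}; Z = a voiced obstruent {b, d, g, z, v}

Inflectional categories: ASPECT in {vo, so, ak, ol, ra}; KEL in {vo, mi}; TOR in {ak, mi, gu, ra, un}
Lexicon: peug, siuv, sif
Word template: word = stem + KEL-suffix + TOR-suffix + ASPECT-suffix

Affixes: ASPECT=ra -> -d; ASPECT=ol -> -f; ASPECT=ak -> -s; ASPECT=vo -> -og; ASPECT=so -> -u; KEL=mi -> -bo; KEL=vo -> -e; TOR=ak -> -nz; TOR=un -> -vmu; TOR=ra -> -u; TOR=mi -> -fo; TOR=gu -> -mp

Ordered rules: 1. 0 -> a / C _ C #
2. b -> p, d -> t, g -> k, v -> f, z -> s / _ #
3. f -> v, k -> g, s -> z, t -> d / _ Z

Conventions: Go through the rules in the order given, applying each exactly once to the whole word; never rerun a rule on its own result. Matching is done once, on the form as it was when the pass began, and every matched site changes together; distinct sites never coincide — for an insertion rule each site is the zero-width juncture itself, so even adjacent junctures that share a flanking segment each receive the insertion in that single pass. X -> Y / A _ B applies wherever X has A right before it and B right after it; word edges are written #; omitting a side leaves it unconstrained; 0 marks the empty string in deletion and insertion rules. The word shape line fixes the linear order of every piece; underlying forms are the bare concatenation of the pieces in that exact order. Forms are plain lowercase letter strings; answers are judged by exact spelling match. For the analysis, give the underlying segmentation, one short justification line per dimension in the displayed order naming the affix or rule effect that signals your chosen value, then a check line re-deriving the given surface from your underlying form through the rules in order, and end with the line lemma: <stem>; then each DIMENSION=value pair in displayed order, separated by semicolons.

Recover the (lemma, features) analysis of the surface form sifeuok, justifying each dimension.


underlying: sif-e-u-og
ASPECT=vo - signalled by the affix -og
KEL=vo - signalled by the affix -e
TOR=ra - signalled by the affix -u
check: sifeuog -> sifeuog -> sifeuok -> sifeuok
lemma: sif; ASPECT=vo; KEL=vo; TOR=ra


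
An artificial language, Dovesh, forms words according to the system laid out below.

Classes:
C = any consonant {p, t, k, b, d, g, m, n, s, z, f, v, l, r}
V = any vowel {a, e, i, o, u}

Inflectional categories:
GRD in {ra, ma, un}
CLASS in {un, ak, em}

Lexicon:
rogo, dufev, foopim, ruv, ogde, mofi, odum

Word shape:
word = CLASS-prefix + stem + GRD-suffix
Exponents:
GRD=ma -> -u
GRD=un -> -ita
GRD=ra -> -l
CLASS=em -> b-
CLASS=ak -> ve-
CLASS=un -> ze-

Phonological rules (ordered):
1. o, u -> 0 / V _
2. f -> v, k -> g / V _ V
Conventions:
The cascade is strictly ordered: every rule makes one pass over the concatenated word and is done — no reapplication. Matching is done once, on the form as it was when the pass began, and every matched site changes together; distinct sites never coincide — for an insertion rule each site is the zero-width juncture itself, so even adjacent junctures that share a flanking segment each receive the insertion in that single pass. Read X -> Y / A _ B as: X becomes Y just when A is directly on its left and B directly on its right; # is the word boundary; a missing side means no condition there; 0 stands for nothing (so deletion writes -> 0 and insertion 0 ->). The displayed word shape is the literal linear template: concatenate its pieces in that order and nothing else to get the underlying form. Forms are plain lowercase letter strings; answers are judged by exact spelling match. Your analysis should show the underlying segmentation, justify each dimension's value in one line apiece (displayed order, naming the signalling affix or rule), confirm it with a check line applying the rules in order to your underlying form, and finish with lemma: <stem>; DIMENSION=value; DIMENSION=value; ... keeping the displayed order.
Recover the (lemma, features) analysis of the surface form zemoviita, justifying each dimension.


underlying: ze-mofi-ita
GRD=un - signalled by the affix -ita
CLASS=un - signalled by the affix ze-
check: zemofiita -> zemofiita -> zemoviita
lemma: mofi; GRD=un; CLASS=un
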